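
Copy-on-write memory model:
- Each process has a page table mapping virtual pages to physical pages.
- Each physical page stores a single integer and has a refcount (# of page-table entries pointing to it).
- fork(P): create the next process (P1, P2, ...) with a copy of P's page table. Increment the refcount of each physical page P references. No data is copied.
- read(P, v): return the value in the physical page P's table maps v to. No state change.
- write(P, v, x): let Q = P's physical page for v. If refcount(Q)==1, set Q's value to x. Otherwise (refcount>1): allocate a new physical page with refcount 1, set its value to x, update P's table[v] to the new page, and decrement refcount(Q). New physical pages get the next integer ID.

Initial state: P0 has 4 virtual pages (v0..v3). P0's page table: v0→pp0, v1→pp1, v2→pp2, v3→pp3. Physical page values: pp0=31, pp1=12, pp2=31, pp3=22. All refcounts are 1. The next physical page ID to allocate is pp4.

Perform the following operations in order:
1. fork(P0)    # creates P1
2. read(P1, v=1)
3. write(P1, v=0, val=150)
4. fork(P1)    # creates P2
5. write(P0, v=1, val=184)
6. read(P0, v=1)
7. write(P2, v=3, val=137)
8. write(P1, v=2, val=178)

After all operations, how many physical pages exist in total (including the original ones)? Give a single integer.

Op 1: fork(P0) -> P1. 4 ppages; refcounts: pp0:2 pp1:2 pp2:2 pp3:2
Op 2: read(P1, v1) -> 12. No state change.
Op 3: write(P1, v0, 150). refcount(pp0)=2>1 -> COPY to pp4. 5 ppages; refcounts: pp0:1 pp1:2 pp2:2 pp3:2 pp4:1
Op 4: fork(P1) -> P2. 5 ppages; refcounts: pp0:1 pp1:3 pp2:3 pp3:3 pp4:2
Op 5: write(P0, v1, 184). refcount(pp1)=3>1 -> COPY to pp5. 6 ppages; refcounts: pp0:1 pp1:2 pp2:3 pp3:3 pp4:2 pp5:1
Op 6: read(P0, v1) -> 184. No state change.
Op 7: write(P2, v3, 137). refcount(pp3)=3>1 -> COPY to pp6. 7 ppages; refcounts: pp0:1 pp1:2 pp2:3 pp3:2 pp4:2 pp5:1 pp6:1
Op 8: write(P1, v2, 178). refcount(pp2)=3>1 -> COPY to pp7. 8 ppages; refcounts: pp0:1 pp1:2 pp2:2 pp3:2 pp4:2 pp5:1 pp6:1 pp7:1

Answer: 8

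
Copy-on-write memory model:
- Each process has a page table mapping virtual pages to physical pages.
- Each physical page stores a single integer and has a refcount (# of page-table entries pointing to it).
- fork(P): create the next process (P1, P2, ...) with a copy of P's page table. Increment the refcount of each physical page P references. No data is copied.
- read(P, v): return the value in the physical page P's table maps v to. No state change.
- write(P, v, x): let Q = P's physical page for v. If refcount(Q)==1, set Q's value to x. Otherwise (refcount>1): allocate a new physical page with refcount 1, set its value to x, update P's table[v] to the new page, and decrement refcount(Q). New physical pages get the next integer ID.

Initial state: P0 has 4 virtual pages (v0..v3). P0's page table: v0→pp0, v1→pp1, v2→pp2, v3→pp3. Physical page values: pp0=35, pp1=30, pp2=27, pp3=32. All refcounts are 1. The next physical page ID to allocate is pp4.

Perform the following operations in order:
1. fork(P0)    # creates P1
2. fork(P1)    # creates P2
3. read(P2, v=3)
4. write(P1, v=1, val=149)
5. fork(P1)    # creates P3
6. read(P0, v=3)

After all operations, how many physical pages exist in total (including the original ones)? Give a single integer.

Op 1: fork(P0) -> P1. 4 ppages; refcounts: pp0:2 pp1:2 pp2:2 pp3:2
Op 2: fork(P1) -> P2. 4 ppages; refcounts: pp0:3 pp1:3 pp2:3 pp3:3
Op 3: read(P2, v3) -> 32. No state change.
Op 4: write(P1, v1, 149). refcount(pp1)=3>1 -> COPY to pp4. 5 ppages; refcounts: pp0:3 pp1:2 pp2:3 pp3:3 pp4:1
Op 5: fork(P1) -> P3. 5 ppages; refcounts: pp0:4 pp1:2 pp2:4 pp3:4 pp4:2
Op 6: read(P0, v3) -> 32. No state change.

Answer: 5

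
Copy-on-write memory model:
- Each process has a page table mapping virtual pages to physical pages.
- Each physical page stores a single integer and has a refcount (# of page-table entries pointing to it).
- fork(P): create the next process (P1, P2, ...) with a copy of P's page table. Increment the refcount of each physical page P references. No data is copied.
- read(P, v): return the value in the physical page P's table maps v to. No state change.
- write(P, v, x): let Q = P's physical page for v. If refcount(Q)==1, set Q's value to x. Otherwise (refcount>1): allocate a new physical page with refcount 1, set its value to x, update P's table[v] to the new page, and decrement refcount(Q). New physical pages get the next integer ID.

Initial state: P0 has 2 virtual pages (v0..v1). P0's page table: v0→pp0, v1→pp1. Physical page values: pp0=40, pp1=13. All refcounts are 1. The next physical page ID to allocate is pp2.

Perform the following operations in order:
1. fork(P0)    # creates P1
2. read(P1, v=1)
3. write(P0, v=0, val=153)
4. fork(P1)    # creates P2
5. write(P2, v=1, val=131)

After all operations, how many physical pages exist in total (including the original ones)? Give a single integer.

Op 1: fork(P0) -> P1. 2 ppages; refcounts: pp0:2 pp1:2
Op 2: read(P1, v1) -> 13. No state change.
Op 3: write(P0, v0, 153). refcount(pp0)=2>1 -> COPY to pp2. 3 ppages; refcounts: pp0:1 pp1:2 pp2:1
Op 4: fork(P1) -> P2. 3 ppages; refcounts: pp0:2 pp1:3 pp2:1
Op 5: write(P2, v1, 131). refcount(pp1)=3>1 -> COPY to pp3. 4 ppages; refcounts: pp0:2 pp1:2 pp2:1 pp3:1

Answer: 4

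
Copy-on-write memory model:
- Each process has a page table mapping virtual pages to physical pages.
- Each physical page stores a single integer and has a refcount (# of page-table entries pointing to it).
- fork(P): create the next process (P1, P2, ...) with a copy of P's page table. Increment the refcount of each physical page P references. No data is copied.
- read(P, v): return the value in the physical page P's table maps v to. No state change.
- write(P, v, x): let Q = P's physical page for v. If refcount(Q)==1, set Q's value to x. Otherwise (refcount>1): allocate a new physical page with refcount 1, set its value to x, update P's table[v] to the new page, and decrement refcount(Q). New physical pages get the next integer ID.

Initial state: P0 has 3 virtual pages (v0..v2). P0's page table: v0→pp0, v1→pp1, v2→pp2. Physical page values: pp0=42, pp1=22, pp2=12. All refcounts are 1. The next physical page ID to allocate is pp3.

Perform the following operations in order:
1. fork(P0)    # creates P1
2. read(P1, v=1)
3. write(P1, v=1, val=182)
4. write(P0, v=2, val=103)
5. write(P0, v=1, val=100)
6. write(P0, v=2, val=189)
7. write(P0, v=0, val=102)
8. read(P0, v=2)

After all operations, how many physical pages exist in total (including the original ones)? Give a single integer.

Op 1: fork(P0) -> P1. 3 ppages; refcounts: pp0:2 pp1:2 pp2:2
Op 2: read(P1, v1) -> 22. No state change.
Op 3: write(P1, v1, 182). refcount(pp1)=2>1 -> COPY to pp3. 4 ppages; refcounts: pp0:2 pp1:1 pp2:2 pp3:1
Op 4: write(P0, v2, 103). refcount(pp2)=2>1 -> COPY to pp4. 5 ppages; refcounts: pp0:2 pp1:1 pp2:1 pp3:1 pp4:1
Op 5: write(P0, v1, 100). refcount(pp1)=1 -> write in place. 5 ppages; refcounts: pp0:2 pp1:1 pp2:1 pp3:1 pp4:1
Op 6: write(P0, v2, 189). refcount(pp4)=1 -> write in place. 5 ppages; refcounts: pp0:2 pp1:1 pp2:1 pp3:1 pp4:1
Op 7: write(P0, v0, 102). refcount(pp0)=2>1 -> COPY to pp5. 6 ppages; refcounts: pp0:1 pp1:1 pp2:1 pp3:1 pp4:1 pp5:1
Op 8: read(P0, v2) -> 189. No state change.

Answer: 6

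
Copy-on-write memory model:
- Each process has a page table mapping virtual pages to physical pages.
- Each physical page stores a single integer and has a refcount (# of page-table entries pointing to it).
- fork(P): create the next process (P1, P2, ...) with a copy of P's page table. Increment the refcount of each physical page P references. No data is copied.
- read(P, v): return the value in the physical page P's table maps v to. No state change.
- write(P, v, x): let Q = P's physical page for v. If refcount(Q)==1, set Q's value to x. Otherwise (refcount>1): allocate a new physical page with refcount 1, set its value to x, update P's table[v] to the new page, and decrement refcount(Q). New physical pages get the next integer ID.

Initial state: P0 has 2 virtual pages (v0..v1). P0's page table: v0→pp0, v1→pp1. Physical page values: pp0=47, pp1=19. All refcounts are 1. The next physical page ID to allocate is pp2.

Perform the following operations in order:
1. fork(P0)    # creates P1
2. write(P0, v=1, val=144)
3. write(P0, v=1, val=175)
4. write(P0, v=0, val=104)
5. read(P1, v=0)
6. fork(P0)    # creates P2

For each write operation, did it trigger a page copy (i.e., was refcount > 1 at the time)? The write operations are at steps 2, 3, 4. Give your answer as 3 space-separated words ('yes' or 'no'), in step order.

Op 1: fork(P0) -> P1. 2 ppages; refcounts: pp0:2 pp1:2
Op 2: write(P0, v1, 144). refcount(pp1)=2>1 -> COPY to pp2. 3 ppages; refcounts: pp0:2 pp1:1 pp2:1
Op 3: write(P0, v1, 175). refcount(pp2)=1 -> write in place. 3 ppages; refcounts: pp0:2 pp1:1 pp2:1
Op 4: write(P0, v0, 104). refcount(pp0)=2>1 -> COPY to pp3. 4 ppages; refcounts: pp0:1 pp1:1 pp2:1 pp3:1
Op 5: read(P1, v0) -> 47. No state change.
Op 6: fork(P0) -> P2. 4 ppages; refcounts: pp0:1 pp1:1 pp2:2 pp3:2

yes no yes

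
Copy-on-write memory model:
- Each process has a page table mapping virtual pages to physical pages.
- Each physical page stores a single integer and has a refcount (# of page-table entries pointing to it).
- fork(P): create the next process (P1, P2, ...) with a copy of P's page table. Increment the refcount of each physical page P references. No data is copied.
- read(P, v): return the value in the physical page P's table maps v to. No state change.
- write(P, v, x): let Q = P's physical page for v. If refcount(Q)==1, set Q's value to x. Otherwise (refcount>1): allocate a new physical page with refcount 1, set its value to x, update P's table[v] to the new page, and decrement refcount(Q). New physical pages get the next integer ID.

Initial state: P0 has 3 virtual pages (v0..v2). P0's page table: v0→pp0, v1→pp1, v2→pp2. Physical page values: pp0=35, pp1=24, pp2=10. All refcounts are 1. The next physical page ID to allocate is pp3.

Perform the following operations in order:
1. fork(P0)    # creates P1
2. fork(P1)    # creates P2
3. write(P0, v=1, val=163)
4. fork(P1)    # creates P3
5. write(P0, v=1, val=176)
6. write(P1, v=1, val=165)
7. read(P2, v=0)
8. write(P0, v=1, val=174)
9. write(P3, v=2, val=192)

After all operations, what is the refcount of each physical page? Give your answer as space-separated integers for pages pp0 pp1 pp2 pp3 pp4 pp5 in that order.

Answer: 4 2 3 1 1 1

Derivation:
Op 1: fork(P0) -> P1. 3 ppages; refcounts: pp0:2 pp1:2 pp2:2
Op 2: fork(P1) -> P2. 3 ppages; refcounts: pp0:3 pp1:3 pp2:3
Op 3: write(P0, v1, 163). refcount(pp1)=3>1 -> COPY to pp3. 4 ppages; refcounts: pp0:3 pp1:2 pp2:3 pp3:1
Op 4: fork(P1) -> P3. 4 ppages; refcounts: pp0:4 pp1:3 pp2:4 pp3:1
Op 5: write(P0, v1, 176). refcount(pp3)=1 -> write in place. 4 ppages; refcounts: pp0:4 pp1:3 pp2:4 pp3:1
Op 6: write(P1, v1, 165). refcount(pp1)=3>1 -> COPY to pp4. 5 ppages; refcounts: pp0:4 pp1:2 pp2:4 pp3:1 pp4:1
Op 7: read(P2, v0) -> 35. No state change.
Op 8: write(P0, v1, 174). refcount(pp3)=1 -> write in place. 5 ppages; refcounts: pp0:4 pp1:2 pp2:4 pp3:1 pp4:1
Op 9: write(P3, v2, 192). refcount(pp2)=4>1 -> COPY to pp5. 6 ppages; refcounts: pp0:4 pp1:2 pp2:3 pp3:1 pp4:1 pp5:1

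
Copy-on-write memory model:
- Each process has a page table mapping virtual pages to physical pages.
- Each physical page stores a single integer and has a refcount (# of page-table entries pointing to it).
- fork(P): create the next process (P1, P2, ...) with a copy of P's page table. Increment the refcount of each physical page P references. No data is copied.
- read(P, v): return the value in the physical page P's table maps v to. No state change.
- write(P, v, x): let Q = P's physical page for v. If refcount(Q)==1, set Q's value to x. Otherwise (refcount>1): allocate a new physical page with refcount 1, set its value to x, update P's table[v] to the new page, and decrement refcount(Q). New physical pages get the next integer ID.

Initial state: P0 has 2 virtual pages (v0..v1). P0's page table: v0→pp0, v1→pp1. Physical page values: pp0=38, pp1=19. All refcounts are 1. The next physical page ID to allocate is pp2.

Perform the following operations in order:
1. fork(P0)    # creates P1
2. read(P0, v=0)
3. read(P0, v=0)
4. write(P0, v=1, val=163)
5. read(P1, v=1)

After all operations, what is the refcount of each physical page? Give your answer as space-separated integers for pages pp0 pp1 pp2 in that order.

Answer: 2 1 1

Derivation:
Op 1: fork(P0) -> P1. 2 ppages; refcounts: pp0:2 pp1:2
Op 2: read(P0, v0) -> 38. No state change.
Op 3: read(P0, v0) -> 38. No state change.
Op 4: write(P0, v1, 163). refcount(pp1)=2>1 -> COPY to pp2. 3 ppages; refcounts: pp0:2 pp1:1 pp2:1
Op 5: read(P1, v1) -> 19. No state change.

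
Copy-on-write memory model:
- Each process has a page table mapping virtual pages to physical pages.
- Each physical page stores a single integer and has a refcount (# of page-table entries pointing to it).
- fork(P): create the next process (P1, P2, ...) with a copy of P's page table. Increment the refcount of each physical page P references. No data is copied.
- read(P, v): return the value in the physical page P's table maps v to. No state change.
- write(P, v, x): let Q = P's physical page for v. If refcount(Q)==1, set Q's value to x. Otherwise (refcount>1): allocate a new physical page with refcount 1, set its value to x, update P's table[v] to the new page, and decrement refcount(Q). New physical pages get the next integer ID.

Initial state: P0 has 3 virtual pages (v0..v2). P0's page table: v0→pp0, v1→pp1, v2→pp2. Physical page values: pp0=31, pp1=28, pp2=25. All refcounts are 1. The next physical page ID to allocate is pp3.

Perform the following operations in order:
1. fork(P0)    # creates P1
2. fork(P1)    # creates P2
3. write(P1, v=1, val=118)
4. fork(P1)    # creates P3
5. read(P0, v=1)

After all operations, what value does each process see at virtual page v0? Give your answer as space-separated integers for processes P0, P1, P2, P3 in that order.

Answer: 31 31 31 31

Derivation:
Op 1: fork(P0) -> P1. 3 ppages; refcounts: pp0:2 pp1:2 pp2:2
Op 2: fork(P1) -> P2. 3 ppages; refcounts: pp0:3 pp1:3 pp2:3
Op 3: write(P1, v1, 118). refcount(pp1)=3>1 -> COPY to pp3. 4 ppages; refcounts: pp0:3 pp1:2 pp2:3 pp3:1
Op 4: fork(P1) -> P3. 4 ppages; refcounts: pp0:4 pp1:2 pp2:4 pp3:2
Op 5: read(P0, v1) -> 28. No state change.
P0: v0 -> pp0 = 31
P1: v0 -> pp0 = 31
P2: v0 -> pp0 = 31
P3: v0 -> pp0 = 31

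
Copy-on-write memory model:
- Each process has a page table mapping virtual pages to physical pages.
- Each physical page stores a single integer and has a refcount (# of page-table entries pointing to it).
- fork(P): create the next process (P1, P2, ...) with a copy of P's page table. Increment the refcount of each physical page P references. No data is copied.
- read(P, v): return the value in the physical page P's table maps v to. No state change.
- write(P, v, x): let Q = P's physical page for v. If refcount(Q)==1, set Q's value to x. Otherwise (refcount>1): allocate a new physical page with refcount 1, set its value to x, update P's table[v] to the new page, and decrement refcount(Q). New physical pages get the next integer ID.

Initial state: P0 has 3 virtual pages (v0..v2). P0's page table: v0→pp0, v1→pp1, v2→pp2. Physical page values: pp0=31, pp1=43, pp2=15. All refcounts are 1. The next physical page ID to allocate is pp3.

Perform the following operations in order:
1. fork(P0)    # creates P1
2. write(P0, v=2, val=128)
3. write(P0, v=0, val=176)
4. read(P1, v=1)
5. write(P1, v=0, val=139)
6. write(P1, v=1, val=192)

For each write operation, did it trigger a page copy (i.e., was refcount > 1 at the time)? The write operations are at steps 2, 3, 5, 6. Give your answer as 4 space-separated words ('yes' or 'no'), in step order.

Op 1: fork(P0) -> P1. 3 ppages; refcounts: pp0:2 pp1:2 pp2:2
Op 2: write(P0, v2, 128). refcount(pp2)=2>1 -> COPY to pp3. 4 ppages; refcounts: pp0:2 pp1:2 pp2:1 pp3:1
Op 3: write(P0, v0, 176). refcount(pp0)=2>1 -> COPY to pp4. 5 ppages; refcounts: pp0:1 pp1:2 pp2:1 pp3:1 pp4:1
Op 4: read(P1, v1) -> 43. No state change.
Op 5: write(P1, v0, 139). refcount(pp0)=1 -> write in place. 5 ppages; refcounts: pp0:1 pp1:2 pp2:1 pp3:1 pp4:1
Op 6: write(P1, v1, 192). refcount(pp1)=2>1 -> COPY to pp5. 6 ppages; refcounts: pp0:1 pp1:1 pp2:1 pp3:1 pp4:1 pp5:1

yes yes no yes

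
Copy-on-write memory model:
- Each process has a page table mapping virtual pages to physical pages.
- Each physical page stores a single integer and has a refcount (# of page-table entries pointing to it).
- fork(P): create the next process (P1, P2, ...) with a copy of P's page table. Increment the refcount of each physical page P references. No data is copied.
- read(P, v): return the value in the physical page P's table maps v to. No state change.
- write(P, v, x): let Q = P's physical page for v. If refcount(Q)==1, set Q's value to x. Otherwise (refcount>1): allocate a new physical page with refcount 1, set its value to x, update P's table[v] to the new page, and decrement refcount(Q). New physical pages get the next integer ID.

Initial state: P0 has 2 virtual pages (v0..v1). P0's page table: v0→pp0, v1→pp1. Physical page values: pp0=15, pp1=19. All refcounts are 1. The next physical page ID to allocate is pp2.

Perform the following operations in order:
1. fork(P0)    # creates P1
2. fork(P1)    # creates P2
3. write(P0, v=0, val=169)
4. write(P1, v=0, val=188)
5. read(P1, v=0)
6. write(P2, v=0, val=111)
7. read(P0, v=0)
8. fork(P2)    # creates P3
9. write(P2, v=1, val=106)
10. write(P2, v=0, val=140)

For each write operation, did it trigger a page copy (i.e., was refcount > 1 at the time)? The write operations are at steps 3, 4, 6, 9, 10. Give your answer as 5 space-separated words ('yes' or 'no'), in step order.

Op 1: fork(P0) -> P1. 2 ppages; refcounts: pp0:2 pp1:2
Op 2: fork(P1) -> P2. 2 ppages; refcounts: pp0:3 pp1:3
Op 3: write(P0, v0, 169). refcount(pp0)=3>1 -> COPY to pp2. 3 ppages; refcounts: pp0:2 pp1:3 pp2:1
Op 4: write(P1, v0, 188). refcount(pp0)=2>1 -> COPY to pp3. 4 ppages; refcounts: pp0:1 pp1:3 pp2:1 pp3:1
Op 5: read(P1, v0) -> 188. No state change.
Op 6: write(P2, v0, 111). refcount(pp0)=1 -> write in place. 4 ppages; refcounts: pp0:1 pp1:3 pp2:1 pp3:1
Op 7: read(P0, v0) -> 169. No state change.
Op 8: fork(P2) -> P3. 4 ppages; refcounts: pp0:2 pp1:4 pp2:1 pp3:1
Op 9: write(P2, v1, 106). refcount(pp1)=4>1 -> COPY to pp4. 5 ppages; refcounts: pp0:2 pp1:3 pp2:1 pp3:1 pp4:1
Op 10: write(P2, v0, 140). refcount(pp0)=2>1 -> COPY to pp5. 6 ppages; refcounts: pp0:1 pp1:3 pp2:1 pp3:1 pp4:1 pp5:1

yes yes no yes yes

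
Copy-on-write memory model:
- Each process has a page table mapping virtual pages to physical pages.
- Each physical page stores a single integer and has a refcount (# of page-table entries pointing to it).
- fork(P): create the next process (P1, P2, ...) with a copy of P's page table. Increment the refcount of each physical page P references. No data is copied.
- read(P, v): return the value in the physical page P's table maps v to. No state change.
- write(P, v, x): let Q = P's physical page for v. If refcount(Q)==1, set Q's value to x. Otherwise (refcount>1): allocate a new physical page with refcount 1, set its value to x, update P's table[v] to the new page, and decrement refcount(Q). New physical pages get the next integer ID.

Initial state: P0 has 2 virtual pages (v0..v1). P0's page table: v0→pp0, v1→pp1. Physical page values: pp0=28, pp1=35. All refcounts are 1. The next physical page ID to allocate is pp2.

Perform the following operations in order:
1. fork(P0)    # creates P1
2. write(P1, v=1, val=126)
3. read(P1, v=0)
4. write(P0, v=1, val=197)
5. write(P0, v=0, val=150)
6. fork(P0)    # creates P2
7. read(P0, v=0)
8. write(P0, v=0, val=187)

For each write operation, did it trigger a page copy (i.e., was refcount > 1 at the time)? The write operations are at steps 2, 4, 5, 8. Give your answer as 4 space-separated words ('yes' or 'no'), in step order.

Op 1: fork(P0) -> P1. 2 ppages; refcounts: pp0:2 pp1:2
Op 2: write(P1, v1, 126). refcount(pp1)=2>1 -> COPY to pp2. 3 ppages; refcounts: pp0:2 pp1:1 pp2:1
Op 3: read(P1, v0) -> 28. No state change.
Op 4: write(P0, v1, 197). refcount(pp1)=1 -> write in place. 3 ppages; refcounts: pp0:2 pp1:1 pp2:1
Op 5: write(P0, v0, 150). refcount(pp0)=2>1 -> COPY to pp3. 4 ppages; refcounts: pp0:1 pp1:1 pp2:1 pp3:1
Op 6: fork(P0) -> P2. 4 ppages; refcounts: pp0:1 pp1:2 pp2:1 pp3:2
Op 7: read(P0, v0) -> 150. No state change.
Op 8: write(P0, v0, 187). refcount(pp3)=2>1 -> COPY to pp4. 5 ppages; refcounts: pp0:1 pp1:2 pp2:1 pp3:1 pp4:1

yes no yes yes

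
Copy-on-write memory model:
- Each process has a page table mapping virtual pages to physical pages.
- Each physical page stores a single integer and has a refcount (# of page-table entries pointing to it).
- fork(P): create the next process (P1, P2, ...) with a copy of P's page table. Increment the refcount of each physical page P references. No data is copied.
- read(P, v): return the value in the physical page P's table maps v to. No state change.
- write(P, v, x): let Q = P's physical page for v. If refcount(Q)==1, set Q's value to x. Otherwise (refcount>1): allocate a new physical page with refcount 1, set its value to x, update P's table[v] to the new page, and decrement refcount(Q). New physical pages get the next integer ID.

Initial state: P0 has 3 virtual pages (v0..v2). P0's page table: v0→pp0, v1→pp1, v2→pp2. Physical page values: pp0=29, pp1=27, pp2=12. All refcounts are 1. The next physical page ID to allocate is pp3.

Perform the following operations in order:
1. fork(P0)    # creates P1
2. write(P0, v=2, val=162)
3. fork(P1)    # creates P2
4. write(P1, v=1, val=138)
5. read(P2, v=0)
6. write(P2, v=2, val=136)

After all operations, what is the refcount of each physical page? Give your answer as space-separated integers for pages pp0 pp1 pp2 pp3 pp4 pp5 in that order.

Answer: 3 2 1 1 1 1

Derivation:
Op 1: fork(P0) -> P1. 3 ppages; refcounts: pp0:2 pp1:2 pp2:2
Op 2: write(P0, v2, 162). refcount(pp2)=2>1 -> COPY to pp3. 4 ppages; refcounts: pp0:2 pp1:2 pp2:1 pp3:1
Op 3: fork(P1) -> P2. 4 ppages; refcounts: pp0:3 pp1:3 pp2:2 pp3:1
Op 4: write(P1, v1, 138). refcount(pp1)=3>1 -> COPY to pp4. 5 ppages; refcounts: pp0:3 pp1:2 pp2:2 pp3:1 pp4:1
Op 5: read(P2, v0) -> 29. No state change.
Op 6: write(P2, v2, 136). refcount(pp2)=2>1 -> COPY to pp5. 6 ppages; refcounts: pp0:3 pp1:2 pp2:1 pp3:1 pp4:1 pp5:1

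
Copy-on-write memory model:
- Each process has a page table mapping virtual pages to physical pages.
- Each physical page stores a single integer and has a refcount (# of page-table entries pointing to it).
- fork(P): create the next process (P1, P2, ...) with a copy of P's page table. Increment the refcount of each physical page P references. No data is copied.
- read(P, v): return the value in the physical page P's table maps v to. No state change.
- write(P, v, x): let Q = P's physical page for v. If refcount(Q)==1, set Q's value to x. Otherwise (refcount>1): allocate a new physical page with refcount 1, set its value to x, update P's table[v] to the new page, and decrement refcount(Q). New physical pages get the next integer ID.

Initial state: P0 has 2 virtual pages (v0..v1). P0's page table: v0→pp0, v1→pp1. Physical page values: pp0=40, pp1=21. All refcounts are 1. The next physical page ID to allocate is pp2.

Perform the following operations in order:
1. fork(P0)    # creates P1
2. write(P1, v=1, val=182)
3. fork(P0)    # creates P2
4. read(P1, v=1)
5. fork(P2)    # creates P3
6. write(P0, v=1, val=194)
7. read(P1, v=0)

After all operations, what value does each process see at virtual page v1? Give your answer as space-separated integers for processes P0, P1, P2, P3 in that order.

Answer: 194 182 21 21

Derivation:
Op 1: fork(P0) -> P1. 2 ppages; refcounts: pp0:2 pp1:2
Op 2: write(P1, v1, 182). refcount(pp1)=2>1 -> COPY to pp2. 3 ppages; refcounts: pp0:2 pp1:1 pp2:1
Op 3: fork(P0) -> P2. 3 ppages; refcounts: pp0:3 pp1:2 pp2:1
Op 4: read(P1, v1) -> 182. No state change.
Op 5: fork(P2) -> P3. 3 ppages; refcounts: pp0:4 pp1:3 pp2:1
Op 6: write(P0, v1, 194). refcount(pp1)=3>1 -> COPY to pp3. 4 ppages; refcounts: pp0:4 pp1:2 pp2:1 pp3:1
Op 7: read(P1, v0) -> 40. No state change.
P0: v1 -> pp3 = 194
P1: v1 -> pp2 = 182
P2: v1 -> pp1 = 21
P3: v1 -> pp1 = 21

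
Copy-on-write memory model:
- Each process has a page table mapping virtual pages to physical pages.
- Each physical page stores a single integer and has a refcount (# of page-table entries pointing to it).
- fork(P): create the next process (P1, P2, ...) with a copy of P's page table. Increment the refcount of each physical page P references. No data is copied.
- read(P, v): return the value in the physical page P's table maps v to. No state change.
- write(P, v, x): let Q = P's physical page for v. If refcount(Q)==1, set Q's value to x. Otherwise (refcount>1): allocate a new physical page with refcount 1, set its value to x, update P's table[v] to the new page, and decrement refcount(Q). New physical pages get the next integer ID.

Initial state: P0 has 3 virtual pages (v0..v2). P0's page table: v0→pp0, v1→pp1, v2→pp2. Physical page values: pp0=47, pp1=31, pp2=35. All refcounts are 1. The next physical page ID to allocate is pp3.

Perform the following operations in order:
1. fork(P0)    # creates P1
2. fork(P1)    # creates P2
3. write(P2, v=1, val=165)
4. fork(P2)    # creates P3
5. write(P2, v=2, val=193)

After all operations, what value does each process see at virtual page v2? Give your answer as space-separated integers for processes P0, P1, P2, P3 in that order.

Answer: 35 35 193 35

Derivation:
Op 1: fork(P0) -> P1. 3 ppages; refcounts: pp0:2 pp1:2 pp2:2
Op 2: fork(P1) -> P2. 3 ppages; refcounts: pp0:3 pp1:3 pp2:3
Op 3: write(P2, v1, 165). refcount(pp1)=3>1 -> COPY to pp3. 4 ppages; refcounts: pp0:3 pp1:2 pp2:3 pp3:1
Op 4: fork(P2) -> P3. 4 ppages; refcounts: pp0:4 pp1:2 pp2:4 pp3:2
Op 5: write(P2, v2, 193). refcount(pp2)=4>1 -> COPY to pp4. 5 ppages; refcounts: pp0:4 pp1:2 pp2:3 pp3:2 pp4:1
P0: v2 -> pp2 = 35
P1: v2 -> pp2 = 35
P2: v2 -> pp4 = 193
P3: v2 -> pp2 = 35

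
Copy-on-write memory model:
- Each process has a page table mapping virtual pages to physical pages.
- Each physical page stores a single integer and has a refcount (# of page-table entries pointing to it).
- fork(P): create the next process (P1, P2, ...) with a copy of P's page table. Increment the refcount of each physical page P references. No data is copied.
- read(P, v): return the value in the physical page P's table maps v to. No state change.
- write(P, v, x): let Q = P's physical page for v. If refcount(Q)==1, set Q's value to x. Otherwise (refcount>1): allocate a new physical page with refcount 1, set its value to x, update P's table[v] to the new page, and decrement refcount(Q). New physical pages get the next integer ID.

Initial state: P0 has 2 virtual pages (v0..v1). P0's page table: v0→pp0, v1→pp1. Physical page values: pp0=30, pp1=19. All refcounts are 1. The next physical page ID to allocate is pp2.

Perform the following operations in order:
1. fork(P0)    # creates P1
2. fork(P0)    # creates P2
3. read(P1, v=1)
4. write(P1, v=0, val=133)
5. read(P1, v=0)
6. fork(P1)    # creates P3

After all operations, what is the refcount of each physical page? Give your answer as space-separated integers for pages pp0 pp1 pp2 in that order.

Op 1: fork(P0) -> P1. 2 ppages; refcounts: pp0:2 pp1:2
Op 2: fork(P0) -> P2. 2 ppages; refcounts: pp0:3 pp1:3
Op 3: read(P1, v1) -> 19. No state change.
Op 4: write(P1, v0, 133). refcount(pp0)=3>1 -> COPY to pp2. 3 ppages; refcounts: pp0:2 pp1:3 pp2:1
Op 5: read(P1, v0) -> 133. No state change.
Op 6: fork(P1) -> P3. 3 ppages; refcounts: pp0:2 pp1:4 pp2:2

Answer: 2 4 2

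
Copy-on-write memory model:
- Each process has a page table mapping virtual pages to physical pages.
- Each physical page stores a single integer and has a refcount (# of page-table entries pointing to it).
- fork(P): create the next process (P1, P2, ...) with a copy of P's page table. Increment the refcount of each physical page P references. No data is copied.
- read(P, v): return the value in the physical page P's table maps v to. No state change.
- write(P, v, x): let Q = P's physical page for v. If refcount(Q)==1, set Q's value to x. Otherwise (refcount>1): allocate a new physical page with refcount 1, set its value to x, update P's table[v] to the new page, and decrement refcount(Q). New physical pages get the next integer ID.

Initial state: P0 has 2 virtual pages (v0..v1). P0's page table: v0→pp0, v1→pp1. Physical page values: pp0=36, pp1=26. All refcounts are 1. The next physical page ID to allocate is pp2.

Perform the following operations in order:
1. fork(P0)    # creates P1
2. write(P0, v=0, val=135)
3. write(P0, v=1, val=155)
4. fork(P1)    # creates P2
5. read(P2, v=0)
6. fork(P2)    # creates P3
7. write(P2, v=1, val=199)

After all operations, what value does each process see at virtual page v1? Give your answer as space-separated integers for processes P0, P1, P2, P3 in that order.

Op 1: fork(P0) -> P1. 2 ppages; refcounts: pp0:2 pp1:2
Op 2: write(P0, v0, 135). refcount(pp0)=2>1 -> COPY to pp2. 3 ppages; refcounts: pp0:1 pp1:2 pp2:1
Op 3: write(P0, v1, 155). refcount(pp1)=2>1 -> COPY to pp3. 4 ppages; refcounts: pp0:1 pp1:1 pp2:1 pp3:1
Op 4: fork(P1) -> P2. 4 ppages; refcounts: pp0:2 pp1:2 pp2:1 pp3:1
Op 5: read(P2, v0) -> 36. No state change.
Op 6: fork(P2) -> P3. 4 ppages; refcounts: pp0:3 pp1:3 pp2:1 pp3:1
Op 7: write(P2, v1, 199). refcount(pp1)=3>1 -> COPY to pp4. 5 ppages; refcounts: pp0:3 pp1:2 pp2:1 pp3:1 pp4:1
P0: v1 -> pp3 = 155
P1: v1 -> pp1 = 26
P2: v1 -> pp4 = 199
P3: v1 -> pp1 = 26

Answer: 155 26 199 26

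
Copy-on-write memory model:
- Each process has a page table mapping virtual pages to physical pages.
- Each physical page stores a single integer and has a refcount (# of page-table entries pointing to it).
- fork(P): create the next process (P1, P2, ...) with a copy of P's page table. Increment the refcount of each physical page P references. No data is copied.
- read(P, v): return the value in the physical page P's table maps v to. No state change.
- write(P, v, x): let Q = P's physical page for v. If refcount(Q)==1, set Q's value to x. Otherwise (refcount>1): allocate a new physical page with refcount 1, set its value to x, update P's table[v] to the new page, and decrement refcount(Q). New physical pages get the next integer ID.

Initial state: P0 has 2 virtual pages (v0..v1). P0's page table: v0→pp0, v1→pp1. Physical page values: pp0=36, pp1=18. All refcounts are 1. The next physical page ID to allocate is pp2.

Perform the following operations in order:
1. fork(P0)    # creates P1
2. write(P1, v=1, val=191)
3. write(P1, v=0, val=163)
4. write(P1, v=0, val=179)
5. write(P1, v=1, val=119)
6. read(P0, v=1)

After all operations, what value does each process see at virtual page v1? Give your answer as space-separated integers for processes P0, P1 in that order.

Op 1: fork(P0) -> P1. 2 ppages; refcounts: pp0:2 pp1:2
Op 2: write(P1, v1, 191). refcount(pp1)=2>1 -> COPY to pp2. 3 ppages; refcounts: pp0:2 pp1:1 pp2:1
Op 3: write(P1, v0, 163). refcount(pp0)=2>1 -> COPY to pp3. 4 ppages; refcounts: pp0:1 pp1:1 pp2:1 pp3:1
Op 4: write(P1, v0, 179). refcount(pp3)=1 -> write in place. 4 ppages; refcounts: pp0:1 pp1:1 pp2:1 pp3:1
Op 5: write(P1, v1, 119). refcount(pp2)=1 -> write in place. 4 ppages; refcounts: pp0:1 pp1:1 pp2:1 pp3:1
Op 6: read(P0, v1) -> 18. No state change.
P0: v1 -> pp1 = 18
P1: v1 -> pp2 = 119

Answer: 18 119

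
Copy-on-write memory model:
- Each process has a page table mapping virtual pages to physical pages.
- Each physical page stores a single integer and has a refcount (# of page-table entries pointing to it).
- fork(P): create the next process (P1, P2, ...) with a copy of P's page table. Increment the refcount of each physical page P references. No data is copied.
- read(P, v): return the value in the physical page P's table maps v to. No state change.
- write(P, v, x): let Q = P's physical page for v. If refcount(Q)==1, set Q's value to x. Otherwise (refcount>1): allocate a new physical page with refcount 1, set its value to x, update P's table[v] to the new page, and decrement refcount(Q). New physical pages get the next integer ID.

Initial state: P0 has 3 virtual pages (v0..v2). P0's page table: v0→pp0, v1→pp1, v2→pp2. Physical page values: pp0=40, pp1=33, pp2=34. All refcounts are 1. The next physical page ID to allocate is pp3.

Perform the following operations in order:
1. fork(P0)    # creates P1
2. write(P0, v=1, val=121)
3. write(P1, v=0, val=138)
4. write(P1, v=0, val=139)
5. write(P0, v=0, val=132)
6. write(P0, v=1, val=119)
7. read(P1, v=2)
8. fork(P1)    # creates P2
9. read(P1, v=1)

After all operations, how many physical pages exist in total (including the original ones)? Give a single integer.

Op 1: fork(P0) -> P1. 3 ppages; refcounts: pp0:2 pp1:2 pp2:2
Op 2: write(P0, v1, 121). refcount(pp1)=2>1 -> COPY to pp3. 4 ppages; refcounts: pp0:2 pp1:1 pp2:2 pp3:1
Op 3: write(P1, v0, 138). refcount(pp0)=2>1 -> COPY to pp4. 5 ppages; refcounts: pp0:1 pp1:1 pp2:2 pp3:1 pp4:1
Op 4: write(P1, v0, 139). refcount(pp4)=1 -> write in place. 5 ppages; refcounts: pp0:1 pp1:1 pp2:2 pp3:1 pp4:1
Op 5: write(P0, v0, 132). refcount(pp0)=1 -> write in place. 5 ppages; refcounts: pp0:1 pp1:1 pp2:2 pp3:1 pp4:1
Op 6: write(P0, v1, 119). refcount(pp3)=1 -> write in place. 5 ppages; refcounts: pp0:1 pp1:1 pp2:2 pp3:1 pp4:1
Op 7: read(P1, v2) -> 34. No state change.
Op 8: fork(P1) -> P2. 5 ppages; refcounts: pp0:1 pp1:2 pp2:3 pp3:1 pp4:2
Op 9: read(P1, v1) -> 33. No state change.

Answer: 5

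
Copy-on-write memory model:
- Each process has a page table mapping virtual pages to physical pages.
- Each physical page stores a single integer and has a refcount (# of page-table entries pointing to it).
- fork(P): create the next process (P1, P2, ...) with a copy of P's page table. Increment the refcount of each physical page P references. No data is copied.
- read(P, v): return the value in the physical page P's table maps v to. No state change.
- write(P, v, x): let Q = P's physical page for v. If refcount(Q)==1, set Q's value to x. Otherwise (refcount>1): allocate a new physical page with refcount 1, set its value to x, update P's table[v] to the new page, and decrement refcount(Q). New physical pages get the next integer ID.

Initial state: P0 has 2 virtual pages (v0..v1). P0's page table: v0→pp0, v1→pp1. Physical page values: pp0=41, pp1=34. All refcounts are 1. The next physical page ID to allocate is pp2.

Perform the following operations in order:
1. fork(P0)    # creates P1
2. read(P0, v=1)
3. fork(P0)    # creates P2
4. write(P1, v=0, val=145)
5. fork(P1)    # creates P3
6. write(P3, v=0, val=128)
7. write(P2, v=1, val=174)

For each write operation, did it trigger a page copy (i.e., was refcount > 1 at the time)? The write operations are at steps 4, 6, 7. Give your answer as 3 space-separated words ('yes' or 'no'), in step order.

Op 1: fork(P0) -> P1. 2 ppages; refcounts: pp0:2 pp1:2
Op 2: read(P0, v1) -> 34. No state change.
Op 3: fork(P0) -> P2. 2 ppages; refcounts: pp0:3 pp1:3
Op 4: write(P1, v0, 145). refcount(pp0)=3>1 -> COPY to pp2. 3 ppages; refcounts: pp0:2 pp1:3 pp2:1
Op 5: fork(P1) -> P3. 3 ppages; refcounts: pp0:2 pp1:4 pp2:2
Op 6: write(P3, v0, 128). refcount(pp2)=2>1 -> COPY to pp3. 4 ppages; refcounts: pp0:2 pp1:4 pp2:1 pp3:1
Op 7: write(P2, v1, 174). refcount(pp1)=4>1 -> COPY to pp4. 5 ppages; refcounts: pp0:2 pp1:3 pp2:1 pp3:1 pp4:1

yes yes yes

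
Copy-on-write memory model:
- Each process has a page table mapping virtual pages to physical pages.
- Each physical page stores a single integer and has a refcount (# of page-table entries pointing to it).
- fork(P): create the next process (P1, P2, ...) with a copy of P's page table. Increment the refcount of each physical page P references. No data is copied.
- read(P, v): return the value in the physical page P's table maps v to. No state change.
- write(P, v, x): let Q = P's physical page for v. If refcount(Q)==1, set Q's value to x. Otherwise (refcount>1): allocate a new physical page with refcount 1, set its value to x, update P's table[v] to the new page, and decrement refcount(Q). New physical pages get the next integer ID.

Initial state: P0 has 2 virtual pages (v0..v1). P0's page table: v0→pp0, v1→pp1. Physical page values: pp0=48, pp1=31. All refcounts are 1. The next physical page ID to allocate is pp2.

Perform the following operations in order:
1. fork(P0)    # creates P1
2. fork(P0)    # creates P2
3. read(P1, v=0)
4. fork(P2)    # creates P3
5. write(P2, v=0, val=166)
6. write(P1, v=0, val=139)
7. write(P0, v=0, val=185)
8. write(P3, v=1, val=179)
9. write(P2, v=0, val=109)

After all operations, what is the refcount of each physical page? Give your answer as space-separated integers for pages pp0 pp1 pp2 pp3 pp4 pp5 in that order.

Answer: 1 3 1 1 1 1

Derivation:
Op 1: fork(P0) -> P1. 2 ppages; refcounts: pp0:2 pp1:2
Op 2: fork(P0) -> P2. 2 ppages; refcounts: pp0:3 pp1:3
Op 3: read(P1, v0) -> 48. No state change.
Op 4: fork(P2) -> P3. 2 ppages; refcounts: pp0:4 pp1:4
Op 5: write(P2, v0, 166). refcount(pp0)=4>1 -> COPY to pp2. 3 ppages; refcounts: pp0:3 pp1:4 pp2:1
Op 6: write(P1, v0, 139). refcount(pp0)=3>1 -> COPY to pp3. 4 ppages; refcounts: pp0:2 pp1:4 pp2:1 pp3:1
Op 7: write(P0, v0, 185). refcount(pp0)=2>1 -> COPY to pp4. 5 ppages; refcounts: pp0:1 pp1:4 pp2:1 pp3:1 pp4:1
Op 8: write(P3, v1, 179). refcount(pp1)=4>1 -> COPY to pp5. 6 ppages; refcounts: pp0:1 pp1:3 pp2:1 pp3:1 pp4:1 pp5:1
Op 9: write(P2, v0, 109). refcount(pp2)=1 -> write in place. 6 ppages; refcounts: pp0:1 pp1:3 pp2:1 pp3:1 pp4:1 pp5:1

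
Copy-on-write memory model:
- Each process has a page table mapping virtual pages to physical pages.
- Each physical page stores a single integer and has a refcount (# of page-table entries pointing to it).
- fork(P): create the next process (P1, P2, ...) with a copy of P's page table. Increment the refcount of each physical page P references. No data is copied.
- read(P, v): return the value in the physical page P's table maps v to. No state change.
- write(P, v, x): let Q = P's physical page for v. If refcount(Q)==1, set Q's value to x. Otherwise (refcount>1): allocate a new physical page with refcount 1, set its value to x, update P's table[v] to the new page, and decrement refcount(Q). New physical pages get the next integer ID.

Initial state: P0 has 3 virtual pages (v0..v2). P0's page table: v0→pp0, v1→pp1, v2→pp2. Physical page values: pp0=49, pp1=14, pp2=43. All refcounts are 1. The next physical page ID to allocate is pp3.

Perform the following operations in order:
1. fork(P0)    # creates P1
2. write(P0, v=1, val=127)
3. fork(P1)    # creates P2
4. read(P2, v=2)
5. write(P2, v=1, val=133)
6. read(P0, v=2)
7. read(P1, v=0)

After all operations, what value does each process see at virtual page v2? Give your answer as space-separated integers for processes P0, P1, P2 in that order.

Op 1: fork(P0) -> P1. 3 ppages; refcounts: pp0:2 pp1:2 pp2:2
Op 2: write(P0, v1, 127). refcount(pp1)=2>1 -> COPY to pp3. 4 ppages; refcounts: pp0:2 pp1:1 pp2:2 pp3:1
Op 3: fork(P1) -> P2. 4 ppages; refcounts: pp0:3 pp1:2 pp2:3 pp3:1
Op 4: read(P2, v2) -> 43. No state change.
Op 5: write(P2, v1, 133). refcount(pp1)=2>1 -> COPY to pp4. 5 ppages; refcounts: pp0:3 pp1:1 pp2:3 pp3:1 pp4:1
Op 6: read(P0, v2) -> 43. No state change.
Op 7: read(P1, v0) -> 49. No state change.
P0: v2 -> pp2 = 43
P1: v2 -> pp2 = 43
P2: v2 -> pp2 = 43

Answer: 43 43 43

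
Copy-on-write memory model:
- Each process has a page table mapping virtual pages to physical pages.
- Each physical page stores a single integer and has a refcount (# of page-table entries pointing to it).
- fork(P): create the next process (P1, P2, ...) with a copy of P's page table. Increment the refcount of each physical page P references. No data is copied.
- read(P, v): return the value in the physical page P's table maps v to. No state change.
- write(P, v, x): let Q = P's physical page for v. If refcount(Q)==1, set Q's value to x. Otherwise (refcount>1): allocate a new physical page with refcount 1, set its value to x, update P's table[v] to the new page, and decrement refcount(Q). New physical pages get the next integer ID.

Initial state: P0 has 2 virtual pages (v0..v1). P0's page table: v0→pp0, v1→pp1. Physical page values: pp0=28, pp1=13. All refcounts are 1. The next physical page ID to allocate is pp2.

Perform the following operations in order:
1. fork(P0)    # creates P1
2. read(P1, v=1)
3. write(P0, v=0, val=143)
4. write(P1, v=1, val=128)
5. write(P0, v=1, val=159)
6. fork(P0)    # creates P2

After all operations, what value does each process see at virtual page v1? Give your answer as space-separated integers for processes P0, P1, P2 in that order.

Op 1: fork(P0) -> P1. 2 ppages; refcounts: pp0:2 pp1:2
Op 2: read(P1, v1) -> 13. No state change.
Op 3: write(P0, v0, 143). refcount(pp0)=2>1 -> COPY to pp2. 3 ppages; refcounts: pp0:1 pp1:2 pp2:1
Op 4: write(P1, v1, 128). refcount(pp1)=2>1 -> COPY to pp3. 4 ppages; refcounts: pp0:1 pp1:1 pp2:1 pp3:1
Op 5: write(P0, v1, 159). refcount(pp1)=1 -> write in place. 4 ppages; refcounts: pp0:1 pp1:1 pp2:1 pp3:1
Op 6: fork(P0) -> P2. 4 ppages; refcounts: pp0:1 pp1:2 pp2:2 pp3:1
P0: v1 -> pp1 = 159
P1: v1 -> pp3 = 128
P2: v1 -> pp1 = 159

Answer: 159 128 159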